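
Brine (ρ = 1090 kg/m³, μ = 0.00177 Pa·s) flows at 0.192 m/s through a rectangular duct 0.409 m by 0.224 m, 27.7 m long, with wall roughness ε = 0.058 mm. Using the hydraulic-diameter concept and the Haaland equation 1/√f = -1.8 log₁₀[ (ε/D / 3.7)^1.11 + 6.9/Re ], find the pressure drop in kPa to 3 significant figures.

Hydraulic diameter D_h = 4A/P = 4·(0.409·0.224)/(2·(0.409+0.224)) = 0.3665/1.266 = 0.2895 m.
Re = ρVD_h/μ = 1090·0.192·0.2895/0.00177 = 3.423e+04.
ε/D_h = 5.8e-05/0.2895 = 0.0002; Haaland gives 1/√f = -1.8 log₁₀[1.84e-05+0.000202] = 6.584, so f = 0.02307.
ΔP = f(L/D_h)(ρV²/2) = 0.02307·27.7/0.2895·20.09 = 44.35 Pa.
ΔP = 0.0444 kPa.

ΔP ≈ 0.0444 kPa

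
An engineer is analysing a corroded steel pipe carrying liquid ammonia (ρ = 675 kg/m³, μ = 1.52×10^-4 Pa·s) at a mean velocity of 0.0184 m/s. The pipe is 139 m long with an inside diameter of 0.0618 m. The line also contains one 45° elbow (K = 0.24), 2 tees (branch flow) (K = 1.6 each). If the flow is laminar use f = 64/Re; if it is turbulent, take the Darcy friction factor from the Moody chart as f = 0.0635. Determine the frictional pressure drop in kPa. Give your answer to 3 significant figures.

ΔP ≈ 0.0167 kPa

Reynolds number Re = ρVD/μ = 675 · 0.0184 · 0.0618 / 0.000152 = 5050.
Re > 4000 → turbulent; use the Moody-chart value f = 0.0635.
Total minor-loss coefficient ΣK = 1·0.24 + 2·1.6 = 3.44.
ΔP = [f·L/D + ΣK]·(ρV²/2) = [0.0635·139/0.0618 + 3.44]·(675·0.0184²/2) = [142.8 + 3.44]·0.1143 = 16.71 Pa.
ΔP = 16.71 Pa = 0.0167 kPa.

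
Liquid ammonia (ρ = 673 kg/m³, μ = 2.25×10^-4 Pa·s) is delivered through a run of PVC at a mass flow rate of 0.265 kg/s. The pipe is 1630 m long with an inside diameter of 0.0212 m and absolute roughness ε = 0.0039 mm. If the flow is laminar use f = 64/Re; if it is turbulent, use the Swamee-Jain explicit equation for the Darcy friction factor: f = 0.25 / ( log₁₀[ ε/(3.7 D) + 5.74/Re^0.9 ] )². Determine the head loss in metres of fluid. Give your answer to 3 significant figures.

A = πD²/4 = π(0.0212)²/4 = 0.000353 m²; mean velocity V = ṁ/(ρA) = 0.265/(673 · 0.000353) = 1.115 m/s.
Reynolds number Re = ρVD/μ = 673 · 1.115 · 0.0212 / 0.000225 = 7.074e+04.
Re > 4000 → turbulent. Relative roughness ε/D = 3.9e-06/0.0212 = 0.000184. Swamee-Jain: f = 0.25/(log₁₀[0.000184/3.7 + 5.74/7.074e+04^0.9])² = 0.25/(log₁₀[4.97e-05 + 0.000248])² = 0.25/(-3.526)² = 0.0201.
Darcy-Weisbach: ΔP = f(L/D)(ρV²/2) = 0.0201·(1630/0.0212)·(673·1.115²/2) = 0.0201·7.689e+04·418.7 = 6.472e+05 Pa.
Head loss h_f = ΔP/(ρg) = 6.472e+05/(673·9.81) = 98.0 m.

h_f ≈ 98.0 m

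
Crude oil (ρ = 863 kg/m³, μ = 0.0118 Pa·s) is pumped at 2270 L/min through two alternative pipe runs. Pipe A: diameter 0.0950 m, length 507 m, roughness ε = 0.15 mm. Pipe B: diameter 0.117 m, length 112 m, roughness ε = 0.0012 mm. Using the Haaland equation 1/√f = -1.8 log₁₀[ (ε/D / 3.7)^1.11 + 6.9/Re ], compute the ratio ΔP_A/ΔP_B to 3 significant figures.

Pipe A: V = Q/A = 0.03783/0.007088 = 5.337 m/s; Re = 3.708e+04; ε/D = 0.00158; Haaland → f = 0.02617; ΔP_A = f(L/D)(ρV²/2) = 1.717e+06 Pa.
Pipe B: V = Q/A = 0.03783/0.01075 = 3.519 m/s; Re = 3.011e+04; ε/D = 1.03e-05; Haaland → f = 0.02331; ΔP_B = f(L/D)(ρV²/2) = 1.192e+05 Pa.
ΔP_A/ΔP_B = 1.717e+06/1.192e+05 = 14.4.

ΔP_A/ΔP_B ≈ 14.4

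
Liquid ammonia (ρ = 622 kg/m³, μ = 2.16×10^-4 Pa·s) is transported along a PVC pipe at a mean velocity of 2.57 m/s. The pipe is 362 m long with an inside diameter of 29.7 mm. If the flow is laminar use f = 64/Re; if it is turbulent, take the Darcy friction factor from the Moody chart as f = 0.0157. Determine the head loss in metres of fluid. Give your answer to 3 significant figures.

Reynolds number Re = ρVD/μ = 622 · 2.57 · 0.0297 / 0.000216 = 2.198e+05.
Re > 4000 → turbulent; use the Moody-chart value f = 0.0157.
Darcy-Weisbach: ΔP = f(L/D)(ρV²/2) = 0.0157·(362/0.0297)·(622·2.57²/2) = 0.0157·1.219e+04·2054 = 3.931e+05 Pa.
Head loss h_f = ΔP/(ρg) = 3.931e+05/(622·9.81) = 64.4 m.

h_f ≈ 64.4 m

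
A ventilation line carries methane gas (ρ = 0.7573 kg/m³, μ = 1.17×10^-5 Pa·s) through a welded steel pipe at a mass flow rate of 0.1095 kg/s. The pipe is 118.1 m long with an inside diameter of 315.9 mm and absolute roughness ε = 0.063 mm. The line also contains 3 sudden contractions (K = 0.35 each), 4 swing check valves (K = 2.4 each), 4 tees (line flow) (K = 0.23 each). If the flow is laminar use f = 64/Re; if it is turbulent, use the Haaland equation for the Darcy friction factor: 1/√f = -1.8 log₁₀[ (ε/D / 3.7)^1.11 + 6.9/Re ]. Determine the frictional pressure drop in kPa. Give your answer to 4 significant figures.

A = πD²/4 = π(0.3159)²/4 = 0.07838 m²; mean velocity V = ṁ/(ρA) = 0.1095/(0.7573 · 0.07838) = 1.845 m/s.
Reynolds number Re = ρVD/μ = 0.7573 · 1.845 · 0.3159 / 1.17e-05 = 3.772e+04.
Re > 4000 → turbulent. Relative roughness ε/D = 6.3e-05/0.3159 = 0.000199. Haaland: 1/√f = -1.8 log₁₀[(0.000199/3.7)^1.11 + 6.9/3.772e+04] = -1.8 log₁₀[1.83e-05 + 0.000183] = 6.653, so f = 0.02259.
Total minor-loss coefficient ΣK = 3·0.35 + 4·2.4 + 4·0.23 = 11.6.
ΔP = [f·L/D + ΣK]·(ρV²/2) = [0.02259·118.1/0.3159 + 11.6]·(0.7573·1.845²/2) = [8.445 + 11.6]·1.289 = 25.79 Pa.
ΔP = 25.79 Pa = 0.02579 kPa.

ΔP ≈ 0.02579 kPa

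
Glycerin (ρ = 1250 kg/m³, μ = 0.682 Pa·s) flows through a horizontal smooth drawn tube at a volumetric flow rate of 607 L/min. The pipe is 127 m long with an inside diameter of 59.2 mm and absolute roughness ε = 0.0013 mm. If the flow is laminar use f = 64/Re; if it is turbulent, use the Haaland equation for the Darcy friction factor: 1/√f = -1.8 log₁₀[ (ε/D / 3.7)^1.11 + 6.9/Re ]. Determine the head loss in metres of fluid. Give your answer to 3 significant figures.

Q = 607 L/min = 607/60000 = 0.01012 m³/s.
Cross-sectional area A = πD²/4 = π(0.0592)²/4 = 0.002753 m²; mean velocity V = Q/A = 0.01012/0.002753 = 3.675 m/s.
Reynolds number Re = ρVD/μ = 1250 · 3.675 · 0.0592 / 0.682 = 398.8.
Re < 2300 → laminar flow, so f = 64/Re = 64/398.8 = 0.1605 (the turbulent correlation is not needed).
Darcy-Weisbach: ΔP = f(L/D)(ρV²/2) = 0.1605·(127/0.0592)·(1250·3.675²/2) = 0.1605·2145·8443 = 2.907e+06 Pa.
Head loss h_f = ΔP/(ρg) = 2.907e+06/(1250·9.81) = 237 m.

h_f ≈ 237 m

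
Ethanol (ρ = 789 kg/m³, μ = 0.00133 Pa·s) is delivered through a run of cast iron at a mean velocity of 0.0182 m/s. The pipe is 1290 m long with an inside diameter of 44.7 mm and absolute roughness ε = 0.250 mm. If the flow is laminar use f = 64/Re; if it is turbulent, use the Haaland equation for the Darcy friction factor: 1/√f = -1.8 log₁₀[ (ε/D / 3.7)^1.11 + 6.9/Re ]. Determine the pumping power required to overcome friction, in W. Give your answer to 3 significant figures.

P ≈ 0.0143 W

Reynolds number Re = ρVD/μ = 789 · 0.0182 · 0.0447 / 0.00133 = 482.6.
Re < 2300 → laminar flow, so f = 64/Re = 64/482.6 = 0.1326 (the turbulent correlation is not needed).
Darcy-Weisbach: ΔP = f(L/D)(ρV²/2) = 0.1326·(1290/0.0447)·(789·0.0182²/2) = 0.1326·2.886e+04·0.1307 = 500.1 Pa.
Q = V·A = 0.0182·0.001569 = 2.856e-05 m³/s.
Pumping power P = QΔP = 2.856e-05·500.1 = 0.01428 W = 0.0143 W.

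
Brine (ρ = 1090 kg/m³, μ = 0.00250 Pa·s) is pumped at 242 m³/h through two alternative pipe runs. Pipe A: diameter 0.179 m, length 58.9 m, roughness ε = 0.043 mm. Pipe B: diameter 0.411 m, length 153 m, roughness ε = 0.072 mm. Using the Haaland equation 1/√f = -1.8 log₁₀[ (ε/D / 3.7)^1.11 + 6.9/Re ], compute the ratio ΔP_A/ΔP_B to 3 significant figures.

Pipe A: V = Q/A = 0.06722/0.02516 = 2.671 m/s; Re = 2.085e+05; ε/D = 0.00024; Haaland → f = 0.01705; ΔP_A = f(L/D)(ρV²/2) = 2.181e+04 Pa.
Pipe B: V = Q/A = 0.06722/0.1327 = 0.5067 m/s; Re = 9.08e+04; ε/D = 0.000175; Haaland → f = 0.01894; ΔP_B = f(L/D)(ρV²/2) = 986.4 Pa.
ΔP_A/ΔP_B = 2.181e+04/986.4 = 22.1.

ΔP_A/ΔP_B ≈ 22.1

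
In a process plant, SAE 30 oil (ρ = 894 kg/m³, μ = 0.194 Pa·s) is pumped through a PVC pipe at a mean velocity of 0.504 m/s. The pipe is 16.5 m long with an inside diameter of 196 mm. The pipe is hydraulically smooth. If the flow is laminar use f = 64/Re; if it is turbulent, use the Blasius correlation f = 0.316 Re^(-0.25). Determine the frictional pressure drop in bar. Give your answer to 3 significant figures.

Reynolds number Re = ρVD/μ = 894 · 0.504 · 0.196 / 0.194 = 455.2.
Re < 2300 → laminar flow, so f = 64/Re = 64/455.2 = 0.1406 (the turbulent correlation is not needed).
Darcy-Weisbach: ΔP = f(L/D)(ρV²/2) = 0.1406·(16.5/0.196)·(894·0.504²/2) = 0.1406·84.18·113.5 = 1344 Pa.
ΔP = 1344 Pa = 0.0134 bar.

ΔP ≈ 0.0134 bar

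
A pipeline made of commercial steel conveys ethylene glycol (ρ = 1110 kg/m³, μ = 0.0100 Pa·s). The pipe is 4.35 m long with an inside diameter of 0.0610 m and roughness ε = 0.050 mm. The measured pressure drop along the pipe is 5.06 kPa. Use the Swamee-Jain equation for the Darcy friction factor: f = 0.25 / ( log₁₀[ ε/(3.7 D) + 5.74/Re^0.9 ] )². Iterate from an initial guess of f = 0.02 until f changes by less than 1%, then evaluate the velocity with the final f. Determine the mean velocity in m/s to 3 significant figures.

V ≈ 2.07 m/s

Rearranging Darcy-Weisbach: V = √(2·ΔP·D/(f·L·ρ)). With ε/D = 5e-05/0.061 = 0.00082, iterate starting from f = 0.02:
  f = 0.02 → V = √(2·5060·0.061/(0.02·4.35·1110)) = 2.528 m/s; Re = ρVD/μ = 1.712e+04; f → 0.02864
  f = 0.02864 → V = 2.113 m/s; Re = 1.431e+04; f → 0.02978
  f = 0.02978 → V = 2.072 m/s; Re = 1.403e+04; f → 0.02991
Converged (Δf/f < 1%). With the final f = 0.02991: V = √(2·5060·0.061/(0.02991·4.35·1110)) = 2.068 m/s.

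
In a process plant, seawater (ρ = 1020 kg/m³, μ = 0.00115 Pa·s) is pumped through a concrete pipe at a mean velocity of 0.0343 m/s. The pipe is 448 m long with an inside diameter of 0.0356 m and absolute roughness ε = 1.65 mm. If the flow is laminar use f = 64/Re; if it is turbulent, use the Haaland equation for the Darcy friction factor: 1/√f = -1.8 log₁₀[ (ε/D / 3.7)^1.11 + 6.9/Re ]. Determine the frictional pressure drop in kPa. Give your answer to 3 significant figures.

ΔP ≈ 0.446 kPa

Reynolds number Re = ρVD/μ = 1020 · 0.0343 · 0.0356 / 0.00115 = 1083.
Re < 2300 → laminar flow, so f = 64/Re = 64/1083 = 0.05909 (the turbulent correlation is not needed).
Darcy-Weisbach: ΔP = f(L/D)(ρV²/2) = 0.05909·(448/0.0356)·(1020·0.0343²/2) = 0.05909·1.258e+04·0.6 = 446.2 Pa.
ΔP = 446.2 Pa = 0.446 kPa.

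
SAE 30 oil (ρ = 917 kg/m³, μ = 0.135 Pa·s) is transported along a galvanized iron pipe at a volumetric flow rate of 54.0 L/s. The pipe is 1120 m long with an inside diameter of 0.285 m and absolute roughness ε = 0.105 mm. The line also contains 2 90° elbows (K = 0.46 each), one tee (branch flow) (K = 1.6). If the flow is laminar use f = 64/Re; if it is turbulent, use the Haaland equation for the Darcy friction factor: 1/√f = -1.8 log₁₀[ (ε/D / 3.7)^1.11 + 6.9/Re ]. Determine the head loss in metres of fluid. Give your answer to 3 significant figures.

h_f ≈ 5.70 m

Q = 54.0 L/s = 54.0/1000 = 0.054 m³/s.
Cross-sectional area A = πD²/4 = π(0.285)²/4 = 0.06379 m²; mean velocity V = Q/A = 0.054/0.06379 = 0.8465 m/s.
Reynolds number Re = ρVD/μ = 917 · 0.8465 · 0.285 / 0.135 = 1639.
Re < 2300 → laminar flow, so f = 64/Re = 64/1639 = 0.03906 (the turbulent correlation is not needed).
Total minor-loss coefficient ΣK = 2·0.46 + 1·1.6 = 2.52.
ΔP = [f·L/D + ΣK]·(ρV²/2) = [0.03906·1120/0.285 + 2.52]·(917·0.8465²/2) = [153.5 + 2.52]·328.5 = 5.125e+04 Pa.
Head loss h_f = ΔP/(ρg) = 5.125e+04/(917·9.81) = 5.70 m.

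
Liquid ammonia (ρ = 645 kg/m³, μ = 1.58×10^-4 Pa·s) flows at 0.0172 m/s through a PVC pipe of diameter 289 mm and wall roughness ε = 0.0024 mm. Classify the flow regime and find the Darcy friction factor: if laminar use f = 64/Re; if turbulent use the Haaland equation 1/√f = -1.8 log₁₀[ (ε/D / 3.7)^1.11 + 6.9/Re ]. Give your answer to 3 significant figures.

f ≈ 0.0257

Re = ρVD/μ = 645·0.0172·0.289/0.000158 = 2.029e+04.
Re > 4000 → turbulent. ε/D = 2.4e-06/0.289 = 8.3e-06; Haaland: 1/√f = -1.8 log₁₀[5.37e-07 + 0.00034] = 6.242, so f = 0.02567.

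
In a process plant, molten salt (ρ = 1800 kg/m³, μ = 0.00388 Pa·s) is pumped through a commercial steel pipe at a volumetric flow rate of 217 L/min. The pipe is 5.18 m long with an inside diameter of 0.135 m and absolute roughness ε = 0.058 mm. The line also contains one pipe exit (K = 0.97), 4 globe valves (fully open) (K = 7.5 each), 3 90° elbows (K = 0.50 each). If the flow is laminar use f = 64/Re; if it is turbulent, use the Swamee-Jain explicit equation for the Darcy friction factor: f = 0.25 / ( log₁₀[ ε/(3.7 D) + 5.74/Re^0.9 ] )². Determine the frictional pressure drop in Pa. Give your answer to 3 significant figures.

ΔP ≈ 1930 Pa

Q = 217 L/min = 217/60000 = 0.003617 m³/s.
Cross-sectional area A = πD²/4 = π(0.135)²/4 = 0.01431 m²; mean velocity V = Q/A = 0.003617/0.01431 = 0.2527 m/s.
Reynolds number Re = ρVD/μ = 1800 · 0.2527 · 0.135 / 0.00388 = 1.582e+04.
Re > 4000 → turbulent. Relative roughness ε/D = 5.8e-05/0.135 = 0.00043. Swamee-Jain: f = 0.25/(log₁₀[0.00043/3.7 + 5.74/1.582e+04^0.9])² = 0.25/(log₁₀[0.000116 + 0.000954])² = 0.25/(-2.971)² = 0.02833.
Total minor-loss coefficient ΣK = 1·0.97 + 4·7.5 + 3·0.5 = 32.5.
ΔP = [f·L/D + ΣK]·(ρV²/2) = [0.02833·5.18/0.135 + 32.5]·(1800·0.2527²/2) = [1.087 + 32.5]·57.46 = 1928 Pa.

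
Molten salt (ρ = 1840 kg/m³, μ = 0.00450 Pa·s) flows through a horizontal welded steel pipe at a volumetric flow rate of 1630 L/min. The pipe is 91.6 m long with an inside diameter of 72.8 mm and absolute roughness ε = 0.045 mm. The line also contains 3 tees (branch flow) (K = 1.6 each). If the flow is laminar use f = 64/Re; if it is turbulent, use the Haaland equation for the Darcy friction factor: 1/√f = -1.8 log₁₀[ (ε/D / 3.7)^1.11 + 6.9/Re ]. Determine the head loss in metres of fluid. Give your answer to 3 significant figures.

Q = 1630 L/min = 1630/60000 = 0.02717 m³/s.
Cross-sectional area A = πD²/4 = π(0.0728)²/4 = 0.004162 m²; mean velocity V = Q/A = 0.02717/0.004162 = 6.527 m/s.
Reynolds number Re = ρVD/μ = 1840 · 6.527 · 0.0728 / 0.0045 = 1.943e+05.
Re > 4000 → turbulent. Relative roughness ε/D = 4.5e-05/0.0728 = 0.000618. Haaland: 1/√f = -1.8 log₁₀[(0.000618/3.7)^1.11 + 6.9/1.943e+05] = -1.8 log₁₀[6.42e-05 + 3.55e-05] = 7.202, so f = 0.01928.
Total minor-loss coefficient ΣK = 3·1.6 = 4.8.
ΔP = [f·L/D + ΣK]·(ρV²/2) = [0.01928·91.6/0.0728 + 4.8]·(1840·6.527²/2) = [24.26 + 4.8]·3.919e+04 = 1.139e+06 Pa.
Head loss h_f = ΔP/(ρg) = 1.139e+06/(1840·9.81) = 63.1 m.

h_f ≈ 63.1 m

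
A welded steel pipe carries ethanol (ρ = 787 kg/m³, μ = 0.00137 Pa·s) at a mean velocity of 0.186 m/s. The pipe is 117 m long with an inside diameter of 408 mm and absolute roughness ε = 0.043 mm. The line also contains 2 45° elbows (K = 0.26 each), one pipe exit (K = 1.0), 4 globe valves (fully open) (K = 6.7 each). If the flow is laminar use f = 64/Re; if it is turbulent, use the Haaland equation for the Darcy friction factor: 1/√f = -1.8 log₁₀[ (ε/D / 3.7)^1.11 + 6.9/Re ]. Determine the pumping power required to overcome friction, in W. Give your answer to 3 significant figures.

P ≈ 11.4 W

Reynolds number Re = ρVD/μ = 787 · 0.186 · 0.408 / 0.00137 = 4.359e+04.
Re > 4000 → turbulent. Relative roughness ε/D = 4.3e-05/0.408 = 0.000105. Haaland: 1/√f = -1.8 log₁₀[(0.000105/3.7)^1.11 + 6.9/4.359e+04] = -1.8 log₁₀[9.01e-06 + 0.000158] = 6.798, so f = 0.02164.
Total minor-loss coefficient ΣK = 2·0.26 + 1·1 + 4·6.7 = 28.3.
ΔP = [f·L/D + ΣK]·(ρV²/2) = [0.02164·117/0.408 + 28.3]·(787·0.186²/2) = [6.206 + 28.3]·13.61 = 470 Pa.
Q = V·A = 0.186·0.1307 = 0.02432 m³/s.
Pumping power P = QΔP = 0.02432·470 = 11.43 W = 11.4 W.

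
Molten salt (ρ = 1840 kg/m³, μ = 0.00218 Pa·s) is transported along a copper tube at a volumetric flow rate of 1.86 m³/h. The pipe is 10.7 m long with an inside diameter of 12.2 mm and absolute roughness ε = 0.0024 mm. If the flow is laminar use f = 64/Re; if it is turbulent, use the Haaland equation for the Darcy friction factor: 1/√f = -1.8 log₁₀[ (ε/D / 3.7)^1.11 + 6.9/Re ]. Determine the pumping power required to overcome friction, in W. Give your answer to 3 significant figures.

P ≈ 177 W

Q = 1.86 m³/h = 1.86/3600 = 0.0005167 m³/s.
Cross-sectional area A = πD²/4 = π(0.0122)²/4 = 0.0001169 m²; mean velocity V = Q/A = 0.0005167/0.0001169 = 4.42 m/s.
Reynolds number Re = ρVD/μ = 1840 · 4.42 · 0.0122 / 0.00218 = 4.551e+04.
Re > 4000 → turbulent. Relative roughness ε/D = 2.4e-06/0.0122 = 0.000197. Haaland: 1/√f = -1.8 log₁₀[(0.000197/3.7)^1.11 + 6.9/4.551e+04] = -1.8 log₁₀[1.8e-05 + 0.000152] = 6.787, so f = 0.02171.
Darcy-Weisbach: ΔP = f(L/D)(ρV²/2) = 0.02171·(10.7/0.0122)·(1840·4.42²/2) = 0.02171·877·1.797e+04 = 3.422e+05 Pa.
Pumping power P = QΔP = 0.0005167·3.422e+05 = 176.8 W = 177 W.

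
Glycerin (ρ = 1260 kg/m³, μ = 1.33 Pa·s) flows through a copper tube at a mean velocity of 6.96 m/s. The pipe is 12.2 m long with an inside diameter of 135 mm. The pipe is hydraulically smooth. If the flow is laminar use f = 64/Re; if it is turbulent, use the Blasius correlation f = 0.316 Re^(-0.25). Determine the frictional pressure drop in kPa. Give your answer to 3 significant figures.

Reynolds number Re = ρVD/μ = 1260 · 6.96 · 0.135 / 1.33 = 890.1.
Re < 2300 → laminar flow, so f = 64/Re = 64/890.1 = 0.0719 (the turbulent correlation is not needed).
Darcy-Weisbach: ΔP = f(L/D)(ρV²/2) = 0.0719·(12.2/0.135)·(1260·6.96²/2) = 0.0719·90.37·3.052e+04 = 1.983e+05 Pa.
ΔP = 1.983e+05 Pa = 198 kPa.

ΔP ≈ 198 kPa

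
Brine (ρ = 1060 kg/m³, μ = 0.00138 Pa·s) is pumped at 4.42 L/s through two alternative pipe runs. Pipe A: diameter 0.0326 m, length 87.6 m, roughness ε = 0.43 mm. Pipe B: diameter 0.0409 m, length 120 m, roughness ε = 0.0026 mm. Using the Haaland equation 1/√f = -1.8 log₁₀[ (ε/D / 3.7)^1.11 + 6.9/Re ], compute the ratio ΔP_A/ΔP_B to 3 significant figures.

ΔP_A/ΔP_B ≈ 5.34

Pipe A: V = Q/A = 0.00442/0.0008347 = 5.295 m/s; Re = 1.326e+05; ε/D = 0.0132; Haaland → f = 0.04216; ΔP_A = f(L/D)(ρV²/2) = 1.684e+06 Pa.
Pipe B: V = Q/A = 0.00442/0.001314 = 3.364 m/s; Re = 1.057e+05; ε/D = 6.36e-05; Haaland → f = 0.0179; ΔP_B = f(L/D)(ρV²/2) = 3.151e+05 Pa.
ΔP_A/ΔP_B = 1.684e+06/3.151e+05 = 5.34.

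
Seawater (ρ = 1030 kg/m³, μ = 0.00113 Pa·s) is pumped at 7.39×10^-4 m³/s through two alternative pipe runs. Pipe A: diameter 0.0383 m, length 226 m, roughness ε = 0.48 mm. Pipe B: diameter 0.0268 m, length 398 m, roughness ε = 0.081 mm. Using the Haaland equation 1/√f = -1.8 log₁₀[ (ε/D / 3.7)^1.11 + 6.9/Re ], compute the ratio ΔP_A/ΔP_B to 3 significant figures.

ΔP_A/ΔP_B ≈ 0.139

Pipe A: V = Q/A = 0.000739/0.001152 = 0.6414 m/s; Re = 2.239e+04; ε/D = 0.0125; Haaland → f = 0.04318; ΔP_A = f(L/D)(ρV²/2) = 5.398e+04 Pa.
Pipe B: V = Q/A = 0.000739/0.0005641 = 1.31 m/s; Re = 3.2e+04; ε/D = 0.00302; Haaland → f = 0.02959; ΔP_B = f(L/D)(ρV²/2) = 3.884e+05 Pa.
ΔP_A/ΔP_B = 5.398e+04/3.884e+05 = 0.139.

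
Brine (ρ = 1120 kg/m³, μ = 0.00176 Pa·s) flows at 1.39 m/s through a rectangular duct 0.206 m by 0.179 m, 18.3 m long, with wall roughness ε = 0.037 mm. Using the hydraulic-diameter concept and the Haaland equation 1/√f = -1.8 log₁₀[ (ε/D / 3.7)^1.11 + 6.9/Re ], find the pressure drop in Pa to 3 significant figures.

ΔP ≈ 1780 Pa

Hydraulic diameter D_h = 4A/P = 4·(0.206·0.179)/(2·(0.206+0.179)) = 0.1475/0.77 = 0.1916 m.
Re = ρVD_h/μ = 1120·1.39·0.1916/0.00176 = 1.694e+05.
ε/D_h = 3.7e-05/0.1916 = 0.000193; Haaland gives 1/√f = -1.8 log₁₀[1.76e-05+4.07e-05] = 7.621, so f = 0.01722.
ΔP = f(L/D_h)(ρV²/2) = 0.01722·18.3/0.1916·1082 = 1780 Pa.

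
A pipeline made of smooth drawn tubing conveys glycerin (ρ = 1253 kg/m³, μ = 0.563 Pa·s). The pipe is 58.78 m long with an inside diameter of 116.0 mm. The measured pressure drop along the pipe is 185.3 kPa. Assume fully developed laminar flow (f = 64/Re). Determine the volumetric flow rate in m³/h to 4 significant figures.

Q ≈ 89.58 m³/h

For laminar flow, f = 64/Re with Re = ρVD/μ, so Darcy-Weisbach reduces to ΔP = 32μLV/D². Solving for V: V = ΔP·D²/(32μL) = 1.853e+05·(0.116)²/(32·0.563·58.78) = 2.355 m/s.
Check: Re = ρVD/μ = 1253·2.355·0.116/0.563 = 607.9 < 2300, so the laminar assumption holds.
Q = V·A = 2.355·(π/4·0.116²) = 0.02488 m³/s = 89.58 m³/h.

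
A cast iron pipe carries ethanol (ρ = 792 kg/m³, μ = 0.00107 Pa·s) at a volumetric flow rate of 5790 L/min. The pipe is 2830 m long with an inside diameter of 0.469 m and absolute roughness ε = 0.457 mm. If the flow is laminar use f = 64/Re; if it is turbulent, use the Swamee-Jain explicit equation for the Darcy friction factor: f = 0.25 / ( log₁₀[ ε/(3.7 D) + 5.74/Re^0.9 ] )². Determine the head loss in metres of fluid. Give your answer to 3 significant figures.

Q = 5790 L/min = 5790/60000 = 0.0965 m³/s.
Cross-sectional area A = πD²/4 = π(0.469)²/4 = 0.1728 m²; mean velocity V = Q/A = 0.0965/0.1728 = 0.5586 m/s.
Reynolds number Re = ρVD/μ = 792 · 0.5586 · 0.469 / 0.00107 = 1.939e+05.
Re > 4000 → turbulent. Relative roughness ε/D = 0.000457/0.469 = 0.000974. Swamee-Jain: f = 0.25/(log₁₀[0.000974/3.7 + 5.74/1.939e+05^0.9])² = 0.25/(log₁₀[0.000263 + 0.0001])² = 0.25/(-3.44)² = 0.02113.
Darcy-Weisbach: ΔP = f(L/D)(ρV²/2) = 0.02113·(2830/0.469)·(792·0.5586²/2) = 0.02113·6034·123.6 = 1.575e+04 Pa.
Head loss h_f = ΔP/(ρg) = 1.575e+04/(792·9.81) = 2.03 m.

h_f ≈ 2.03 m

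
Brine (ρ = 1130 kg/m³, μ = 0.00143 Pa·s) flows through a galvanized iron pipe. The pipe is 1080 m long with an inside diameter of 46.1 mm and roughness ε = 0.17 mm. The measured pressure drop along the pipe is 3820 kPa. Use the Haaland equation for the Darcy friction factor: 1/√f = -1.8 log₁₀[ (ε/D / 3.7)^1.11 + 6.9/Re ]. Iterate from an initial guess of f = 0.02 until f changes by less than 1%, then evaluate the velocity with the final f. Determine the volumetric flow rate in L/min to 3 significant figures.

Rearranging Darcy-Weisbach: V = √(2·ΔP·D/(f·L·ρ)). With ε/D = 0.00017/0.0461 = 0.00369, iterate starting from f = 0.02:
  f = 0.02 → V = √(2·3.82e+06·0.0461/(0.02·1080·1130)) = 3.799 m/s; Re = ρVD/μ = 1.384e+05; f → 0.02856
  f = 0.02856 → V = 3.179 m/s; Re = 1.158e+05; f → 0.0287
Converged (Δf/f < 1%). With the final f = 0.0287: V = √(2·3.82e+06·0.0461/(0.0287·1080·1130)) = 3.171 m/s.
Q = V·A = 3.171·(π/4·0.0461²) = 0.005293 m³/s = 318 L/min.

Q ≈ 318 L/min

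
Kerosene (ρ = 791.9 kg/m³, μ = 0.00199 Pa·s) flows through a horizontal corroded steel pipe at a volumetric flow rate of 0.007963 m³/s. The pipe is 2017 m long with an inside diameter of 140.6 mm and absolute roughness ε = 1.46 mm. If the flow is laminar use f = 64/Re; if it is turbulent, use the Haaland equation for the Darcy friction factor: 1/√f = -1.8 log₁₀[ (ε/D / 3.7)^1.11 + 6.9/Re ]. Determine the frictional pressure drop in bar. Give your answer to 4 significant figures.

Cross-sectional area A = πD²/4 = π(0.1406)²/4 = 0.01553 m²; mean velocity V = Q/A = 0.007963/0.01553 = 0.5129 m/s.
Reynolds number Re = ρVD/μ = 791.9 · 0.5129 · 0.1406 / 0.00199 = 2.87e+04.
Re > 4000 → turbulent. Relative roughness ε/D = 0.00146/0.1406 = 0.0104. Haaland: 1/√f = -1.8 log₁₀[(0.0104/3.7)^1.11 + 6.9/2.87e+04] = -1.8 log₁₀[0.00147 + 0.00024] = 4.98, so f = 0.04032.
Darcy-Weisbach: ΔP = f(L/D)(ρV²/2) = 0.04032·(2017/0.1406)·(791.9·0.5129²/2) = 0.04032·1.435e+04·104.2 = 6.024e+04 Pa.
ΔP = 6.024e+04 Pa = 0.6024 bar.

ΔP ≈ 0.6024 bar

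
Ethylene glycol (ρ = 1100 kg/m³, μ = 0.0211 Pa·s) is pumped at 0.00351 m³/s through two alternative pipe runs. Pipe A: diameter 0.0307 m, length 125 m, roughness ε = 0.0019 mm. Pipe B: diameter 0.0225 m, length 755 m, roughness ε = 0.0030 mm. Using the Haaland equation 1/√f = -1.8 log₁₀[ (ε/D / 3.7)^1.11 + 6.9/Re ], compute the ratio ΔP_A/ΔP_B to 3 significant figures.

ΔP_A/ΔP_B ≈ 0.0381

Pipe A: V = Q/A = 0.00351/0.0007402 = 4.742 m/s; Re = 7589; ε/D = 6.19e-05; Haaland → f = 0.03342; ΔP_A = f(L/D)(ρV²/2) = 1.683e+06 Pa.
Pipe B: V = Q/A = 0.00351/0.0003976 = 8.828 m/s; Re = 1.035e+04; ε/D = 0.000133; Haaland → f = 0.03074; ΔP_B = f(L/D)(ρV²/2) = 4.421e+07 Pa.
ΔP_A/ΔP_B = 1.683e+06/4.421e+07 = 0.0381.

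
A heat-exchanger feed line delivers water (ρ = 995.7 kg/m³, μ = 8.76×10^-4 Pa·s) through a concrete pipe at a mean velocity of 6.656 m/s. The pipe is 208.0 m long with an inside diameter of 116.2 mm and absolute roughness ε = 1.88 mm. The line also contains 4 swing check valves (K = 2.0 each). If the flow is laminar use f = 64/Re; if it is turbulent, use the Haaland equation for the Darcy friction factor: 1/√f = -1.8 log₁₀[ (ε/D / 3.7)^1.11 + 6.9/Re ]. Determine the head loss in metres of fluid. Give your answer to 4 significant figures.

h_f ≈ 200.2 m

Reynolds number Re = ρVD/μ = 995.7 · 6.656 · 0.1162 / 0.000876 = 8.791e+05.
Re > 4000 → turbulent. Relative roughness ε/D = 0.00188/0.1162 = 0.0162. Haaland: 1/√f = -1.8 log₁₀[(0.0162/3.7)^1.11 + 6.9/8.791e+05] = -1.8 log₁₀[0.00241 + 7.85e-06] = 4.711, so f = 0.04505.
Total minor-loss coefficient ΣK = 4·2 = 8.
ΔP = [f·L/D + ΣK]·(ρV²/2) = [0.04505·208/0.1162 + 8]·(995.7·6.656²/2) = [80.65 + 8]·2.206e+04 = 1.955e+06 Pa.
Head loss h_f = ΔP/(ρg) = 1.955e+06/(995.7·9.81) = 200.2 m.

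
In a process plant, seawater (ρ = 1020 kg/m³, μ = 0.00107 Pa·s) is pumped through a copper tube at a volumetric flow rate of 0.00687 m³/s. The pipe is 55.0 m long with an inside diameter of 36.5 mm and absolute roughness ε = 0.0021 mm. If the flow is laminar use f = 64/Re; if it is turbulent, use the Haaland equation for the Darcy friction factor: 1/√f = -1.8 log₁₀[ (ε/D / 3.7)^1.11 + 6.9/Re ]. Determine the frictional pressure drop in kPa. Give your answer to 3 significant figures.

ΔP ≈ 514 kPa

Cross-sectional area A = πD²/4 = π(0.0365)²/4 = 0.001046 m²; mean velocity V = Q/A = 0.00687/0.001046 = 6.566 m/s.
Reynolds number Re = ρVD/μ = 1020 · 6.566 · 0.0365 / 0.00107 = 2.284e+05.
Re > 4000 → turbulent. Relative roughness ε/D = 2.1e-06/0.0365 = 5.75e-05. Haaland: 1/√f = -1.8 log₁₀[(5.75e-05/3.7)^1.11 + 6.9/2.284e+05] = -1.8 log₁₀[4.6e-06 + 3.02e-05] = 8.025, so f = 0.01553.
Darcy-Weisbach: ΔP = f(L/D)(ρV²/2) = 0.01553·(55/0.0365)·(1020·6.566²/2) = 0.01553·1507·2.199e+04 = 5.144e+05 Pa.
ΔP = 5.144e+05 Pa = 514 kPa.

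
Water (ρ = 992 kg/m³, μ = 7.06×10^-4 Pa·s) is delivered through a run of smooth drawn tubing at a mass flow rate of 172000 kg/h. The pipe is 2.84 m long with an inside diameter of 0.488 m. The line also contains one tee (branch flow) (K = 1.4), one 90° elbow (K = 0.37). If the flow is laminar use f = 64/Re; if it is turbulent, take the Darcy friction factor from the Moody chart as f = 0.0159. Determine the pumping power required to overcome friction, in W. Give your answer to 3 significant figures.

ṁ = 172000 kg/h = 172000/3600 = 47.78 kg/s.
A = πD²/4 = π(0.488)²/4 = 0.187 m²; mean velocity V = ṁ/(ρA) = 47.78/(992 · 0.187) = 0.2575 m/s.
Reynolds number Re = ρVD/μ = 992 · 0.2575 · 0.488 / 0.000706 = 1.766e+05.
Re > 4000 → turbulent; use the Moody-chart value f = 0.0159.
Total minor-loss coefficient ΣK = 1·1.4 + 1·0.37 = 1.77.
ΔP = [f·L/D + ΣK]·(ρV²/2) = [0.0159·2.84/0.488 + 1.77]·(992·0.2575²/2) = [0.09253 + 1.77]·32.89 = 61.26 Pa.
Q = ṁ/ρ = 47.78/992 = 0.04816 m³/s.
Pumping power P = QΔP = 0.04816·61.26 = 2.950 W = 2.95 W.

P ≈ 2.95 W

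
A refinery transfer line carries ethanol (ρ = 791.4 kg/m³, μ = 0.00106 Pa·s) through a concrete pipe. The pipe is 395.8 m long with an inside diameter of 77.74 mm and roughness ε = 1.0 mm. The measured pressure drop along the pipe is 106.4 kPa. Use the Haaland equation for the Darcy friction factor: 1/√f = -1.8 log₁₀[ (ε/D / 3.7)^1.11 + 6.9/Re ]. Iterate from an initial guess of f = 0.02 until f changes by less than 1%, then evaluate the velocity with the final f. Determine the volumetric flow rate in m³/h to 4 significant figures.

Q ≈ 19.12 m³/h

Rearranging Darcy-Weisbach: V = √(2·ΔP·D/(f·L·ρ)). With ε/D = 0.001/0.07774 = 0.0129, iterate starting from f = 0.02:
  f = 0.02 → V = √(2·1.064e+05·0.07774/(0.02·395.8·791.4)) = 1.625 m/s; Re = ρVD/μ = 9.432e+04; f → 0.04195
  f = 0.04195 → V = 1.122 m/s; Re = 6.513e+04; f → 0.04217
Converged (Δf/f < 1%). With the final f = 0.04217: V = √(2·1.064e+05·0.07774/(0.04217·395.8·791.4)) = 1.119 m/s.
Q = V·A = 1.119·(π/4·0.07774²) = 0.005312 m³/s = 19.12 m³/h.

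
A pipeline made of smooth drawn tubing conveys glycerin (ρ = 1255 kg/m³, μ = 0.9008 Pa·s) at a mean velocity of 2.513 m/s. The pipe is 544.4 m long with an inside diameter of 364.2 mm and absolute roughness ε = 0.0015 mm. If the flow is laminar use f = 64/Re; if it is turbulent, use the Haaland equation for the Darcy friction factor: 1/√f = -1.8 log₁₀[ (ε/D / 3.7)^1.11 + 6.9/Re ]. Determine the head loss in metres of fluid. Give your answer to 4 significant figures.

h_f ≈ 24.15 m

Reynolds number Re = ρVD/μ = 1255 · 2.513 · 0.3642 / 0.901 = 1275.
Re < 2300 → laminar flow, so f = 64/Re = 64/1275 = 0.05019 (the turbulent correlation is not needed).
Darcy-Weisbach: ΔP = f(L/D)(ρV²/2) = 0.05019·(544.4/0.3642)·(1255·2.513²/2) = 0.05019·1495·3963 = 2.973e+05 Pa.
Head loss h_f = ΔP/(ρg) = 2.973e+05/(1255·9.81) = 24.15 m.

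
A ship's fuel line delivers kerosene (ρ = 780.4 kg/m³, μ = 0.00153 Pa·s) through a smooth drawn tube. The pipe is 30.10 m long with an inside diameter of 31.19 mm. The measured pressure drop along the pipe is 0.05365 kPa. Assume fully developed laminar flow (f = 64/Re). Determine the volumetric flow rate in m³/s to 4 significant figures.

For laminar flow, f = 64/Re with Re = ρVD/μ, so Darcy-Weisbach reduces to ΔP = 32μLV/D². Solving for V: V = ΔP·D²/(32μL) = 53.65·(0.03119)²/(32·0.00153·30.1) = 0.03542 m/s.
Check: Re = ρVD/μ = 780.4·0.03542·0.03119/0.00153 = 563.4 < 2300, so the laminar assumption holds.
Q = V·A = 0.03542·(π/4·0.03119²) = 2.706e-05 m³/s = 2.706×10^-5 m³/s.

Q ≈ 2.706×10^-5 m³/s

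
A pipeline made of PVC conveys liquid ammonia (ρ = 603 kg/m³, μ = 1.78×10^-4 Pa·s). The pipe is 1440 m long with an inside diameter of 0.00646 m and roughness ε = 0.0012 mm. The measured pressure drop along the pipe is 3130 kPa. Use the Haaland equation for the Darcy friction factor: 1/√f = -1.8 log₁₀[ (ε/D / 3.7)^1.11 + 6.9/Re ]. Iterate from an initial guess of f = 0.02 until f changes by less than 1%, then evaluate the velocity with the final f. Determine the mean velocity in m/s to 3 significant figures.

V ≈ 1.41 m/s

Rearranging Darcy-Weisbach: V = √(2·ΔP·D/(f·L·ρ)). With ε/D = 1.2e-06/0.00646 = 0.000186, iterate starting from f = 0.02:
  f = 0.02 → V = √(2·3.13e+06·0.00646/(0.02·1440·603)) = 1.526 m/s; Re = ρVD/μ = 3.339e+04; f → 0.02316
  f = 0.02316 → V = 1.418 m/s; Re = 3.103e+04; f → 0.02354
  f = 0.02354 → V = 1.407 m/s; Re = 3.078e+04; f → 0.02358
Converged (Δf/f < 1%). With the final f = 0.02358: V = √(2·3.13e+06·0.00646/(0.02358·1440·603)) = 1.405 m/s.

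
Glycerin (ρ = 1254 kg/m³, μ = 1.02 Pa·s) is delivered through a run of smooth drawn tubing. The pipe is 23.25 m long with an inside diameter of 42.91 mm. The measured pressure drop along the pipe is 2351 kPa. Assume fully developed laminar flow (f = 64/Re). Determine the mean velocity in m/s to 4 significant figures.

For laminar flow, f = 64/Re with Re = ρVD/μ, so Darcy-Weisbach reduces to ΔP = 32μLV/D². Solving for V: V = ΔP·D²/(32μL) = 2.351e+06·(0.04291)²/(32·1.02·23.25) = 5.704 m/s.
Check: Re = ρVD/μ = 1254·5.704·0.04291/1.02 = 300.9 < 2300, so the laminar assumption holds.

V ≈ 5.704 m/s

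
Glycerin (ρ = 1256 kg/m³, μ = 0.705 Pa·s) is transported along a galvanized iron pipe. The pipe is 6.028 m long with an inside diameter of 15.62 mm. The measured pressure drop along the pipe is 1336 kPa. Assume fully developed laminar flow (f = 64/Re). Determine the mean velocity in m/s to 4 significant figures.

For laminar flow, f = 64/Re with Re = ρVD/μ, so Darcy-Weisbach reduces to ΔP = 32μLV/D². Solving for V: V = ΔP·D²/(32μL) = 1.336e+06·(0.01562)²/(32·0.705·6.028) = 2.397 m/s.
Check: Re = ρVD/μ = 1256·2.397·0.01562/0.705 = 66.7 < 2300, so the laminar assumption holds.

V ≈ 2.397 m/s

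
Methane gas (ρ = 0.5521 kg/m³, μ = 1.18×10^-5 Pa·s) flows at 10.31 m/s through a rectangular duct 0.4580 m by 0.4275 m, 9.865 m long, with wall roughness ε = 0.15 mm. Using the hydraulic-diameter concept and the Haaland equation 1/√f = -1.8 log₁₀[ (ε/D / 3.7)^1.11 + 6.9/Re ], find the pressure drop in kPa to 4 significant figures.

Hydraulic diameter D_h = 4A/P = 4·(0.458·0.4275)/(2·(0.458+0.4275)) = 0.7832/1.771 = 0.4422 m.
Re = ρVD_h/μ = 0.5521·10.31·0.4422/1.18e-05 = 2.133e+05.
ε/D_h = 0.00015/0.4422 = 0.000339; Haaland gives 1/√f = -1.8 log₁₀[3.3e-05+3.23e-05] = 7.533, so f = 0.01762.
ΔP = f(L/D_h)(ρV²/2) = 0.01762·9.865/0.4422·29.34 = 11.54 Pa.
ΔP = 0.01154 kPa.

ΔP ≈ 0.01154 kPa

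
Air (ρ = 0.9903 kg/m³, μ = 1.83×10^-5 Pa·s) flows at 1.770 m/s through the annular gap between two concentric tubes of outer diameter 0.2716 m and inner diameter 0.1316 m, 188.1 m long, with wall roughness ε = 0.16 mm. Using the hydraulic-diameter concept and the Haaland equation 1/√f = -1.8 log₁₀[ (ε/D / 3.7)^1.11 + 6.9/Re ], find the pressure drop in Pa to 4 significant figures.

Hydraulic diameter D_h = 4A/P = D_o - D_i = 0.2716 - 0.1316 = 0.14 m.
Re = ρVD_h/μ = 0.9903·1.77·0.14/1.83e-05 = 1.341e+04.
ε/D_h = 0.00016/0.14 = 0.00114; Haaland gives 1/√f = -1.8 log₁₀[0.000127+0.000515] = 5.747, so f = 0.03028.
ΔP = f(L/D_h)(ρV²/2) = 0.03028·188.1/0.14·1.551 = 63.1 Pa.

ΔP ≈ 63.10 Pa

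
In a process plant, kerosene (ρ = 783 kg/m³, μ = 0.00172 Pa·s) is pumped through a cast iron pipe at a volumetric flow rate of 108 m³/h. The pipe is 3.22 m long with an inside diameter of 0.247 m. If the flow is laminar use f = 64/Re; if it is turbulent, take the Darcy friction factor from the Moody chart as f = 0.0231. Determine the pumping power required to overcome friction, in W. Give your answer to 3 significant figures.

P ≈ 1.39 W

Q = 108 m³/h = 108/3600 = 0.03 m³/s.
Cross-sectional area A = πD²/4 = π(0.247)²/4 = 0.04792 m²; mean velocity V = Q/A = 0.03/0.04792 = 0.6261 m/s.
Reynolds number Re = ρVD/μ = 783 · 0.6261 · 0.247 / 0.00172 = 7.04e+04.
Re > 4000 → turbulent; use the Moody-chart value f = 0.0231.
Darcy-Weisbach: ΔP = f(L/D)(ρV²/2) = 0.0231·(3.22/0.247)·(783·0.6261²/2) = 0.0231·13.04·153.5 = 46.21 Pa.
Pumping power P = QΔP = 0.03·46.21 = 1.386 W = 1.39 W.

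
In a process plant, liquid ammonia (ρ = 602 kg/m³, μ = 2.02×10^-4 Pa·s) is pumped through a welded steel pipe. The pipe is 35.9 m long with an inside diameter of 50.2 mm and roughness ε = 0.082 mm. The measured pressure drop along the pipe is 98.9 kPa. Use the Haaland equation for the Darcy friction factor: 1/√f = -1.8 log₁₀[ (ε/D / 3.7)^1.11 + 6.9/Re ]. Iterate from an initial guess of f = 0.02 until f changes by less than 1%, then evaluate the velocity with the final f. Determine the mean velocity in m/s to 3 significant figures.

Rearranging Darcy-Weisbach: V = √(2·ΔP·D/(f·L·ρ)). With ε/D = 8.2e-05/0.0502 = 0.00163, iterate starting from f = 0.02:
  f = 0.02 → V = √(2·9.89e+04·0.0502/(0.02·35.9·602)) = 4.793 m/s; Re = ρVD/μ = 7.171e+05; f → 0.02251
  f = 0.02251 → V = 4.517 m/s; Re = 6.758e+05; f → 0.02253
Converged (Δf/f < 1%). With the final f = 0.02253: V = √(2·9.89e+04·0.0502/(0.02253·35.9·602)) = 4.516 m/s.

V ≈ 4.52 m/s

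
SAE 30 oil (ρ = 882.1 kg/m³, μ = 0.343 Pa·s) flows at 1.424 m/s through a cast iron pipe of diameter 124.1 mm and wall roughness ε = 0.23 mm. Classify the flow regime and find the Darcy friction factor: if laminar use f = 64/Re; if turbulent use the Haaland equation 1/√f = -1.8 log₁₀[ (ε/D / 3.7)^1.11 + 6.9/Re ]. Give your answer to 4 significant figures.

Re = ρVD/μ = 882.1·1.424·0.1241/0.343 = 454.5.
Re < 2300 → laminar, so f = 64/Re = 0.1408 (roughness is irrelevant in laminar flow).

f ≈ 0.1408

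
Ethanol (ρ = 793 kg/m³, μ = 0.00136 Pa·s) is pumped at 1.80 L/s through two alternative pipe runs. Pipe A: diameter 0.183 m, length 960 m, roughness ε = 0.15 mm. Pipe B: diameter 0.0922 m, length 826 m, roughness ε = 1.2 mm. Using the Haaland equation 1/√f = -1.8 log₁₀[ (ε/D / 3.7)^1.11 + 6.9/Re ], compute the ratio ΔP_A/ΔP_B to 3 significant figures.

Pipe A: V = Q/A = 0.0018/0.0263 = 0.06844 m/s; Re = 7302; ε/D = 0.00082; Haaland → f = 0.03462; ΔP_A = f(L/D)(ρV²/2) = 337.2 Pa.
Pipe B: V = Q/A = 0.0018/0.006677 = 0.2696 m/s; Re = 1.449e+04; ε/D = 0.013; Haaland → f = 0.04475; ΔP_B = f(L/D)(ρV²/2) = 1.156e+04 Pa.
ΔP_A/ΔP_B = 337.2/1.156e+04 = 0.0292.

ΔP_A/ΔP_B ≈ 0.0292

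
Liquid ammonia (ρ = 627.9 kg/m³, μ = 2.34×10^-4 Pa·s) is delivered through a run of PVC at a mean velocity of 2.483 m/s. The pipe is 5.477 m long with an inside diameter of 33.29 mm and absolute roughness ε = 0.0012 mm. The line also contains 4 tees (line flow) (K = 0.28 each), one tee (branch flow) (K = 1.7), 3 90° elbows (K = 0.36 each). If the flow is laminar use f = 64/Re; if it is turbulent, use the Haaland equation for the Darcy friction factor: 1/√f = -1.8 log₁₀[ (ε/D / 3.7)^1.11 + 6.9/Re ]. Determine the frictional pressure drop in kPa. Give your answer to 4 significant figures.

Reynolds number Re = ρVD/μ = 627.9 · 2.483 · 0.03329 / 0.000234 = 2.218e+05.
Re > 4000 → turbulent. Relative roughness ε/D = 1.2e-06/0.03329 = 3.6e-05. Haaland: 1/√f = -1.8 log₁₀[(3.6e-05/3.7)^1.11 + 6.9/2.218e+05] = -1.8 log₁₀[2.74e-06 + 3.11e-05] = 8.047, so f = 0.01544.
Total minor-loss coefficient ΣK = 4·0.28 + 1·1.7 + 3·0.36 = 3.9.
ΔP = [f·L/D + ΣK]·(ρV²/2) = [0.01544·5.477/0.03329 + 3.9]·(627.9·2.483²/2) = [2.541 + 3.9]·1936 = 1.247e+04 Pa.
ΔP = 1.247e+04 Pa = 12.47 kPa.

ΔP ≈ 12.47 kPa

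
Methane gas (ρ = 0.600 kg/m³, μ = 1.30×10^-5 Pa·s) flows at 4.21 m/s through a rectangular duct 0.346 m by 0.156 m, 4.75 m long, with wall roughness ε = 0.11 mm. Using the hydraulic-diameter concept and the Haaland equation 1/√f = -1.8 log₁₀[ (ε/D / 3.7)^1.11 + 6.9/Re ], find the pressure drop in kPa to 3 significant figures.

Hydraulic diameter D_h = 4A/P = 4·(0.346·0.156)/(2·(0.346+0.156)) = 0.2159/1.004 = 0.215 m.
Re = ρVD_h/μ = 0.6·4.21·0.215/1.3e-05 = 4.178e+04.
ε/D_h = 0.00011/0.215 = 0.000512; Haaland gives 1/√f = -1.8 log₁₀[5.2e-05+0.000165] = 6.594, so f = 0.023.
ΔP = f(L/D_h)(ρV²/2) = 0.023·4.75/0.215·5.317 = 2.701 Pa.
ΔP = 0.00270 kPa.

ΔP ≈ 0.00270 kPa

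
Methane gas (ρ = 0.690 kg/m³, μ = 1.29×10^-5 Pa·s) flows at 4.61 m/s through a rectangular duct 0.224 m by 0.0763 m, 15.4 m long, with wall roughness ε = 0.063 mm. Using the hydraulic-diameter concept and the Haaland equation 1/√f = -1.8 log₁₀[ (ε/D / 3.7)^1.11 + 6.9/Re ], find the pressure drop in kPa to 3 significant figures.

ΔP ≈ 0.0247 kPa

Hydraulic diameter D_h = 4A/P = 4·(0.224·0.0763)/(2·(0.224+0.0763)) = 0.06836/0.6006 = 0.1138 m.
Re = ρVD_h/μ = 0.69·4.61·0.1138/1.29e-05 = 2.807e+04.
ε/D_h = 6.3e-05/0.1138 = 0.000553; Haaland gives 1/√f = -1.8 log₁₀[5.68e-05+0.000246] = 6.334, so f = 0.02492.
ΔP = f(L/D_h)(ρV²/2) = 0.02492·15.4/0.1138·7.332 = 24.72 Pa.
ΔP = 0.0247 kPa.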